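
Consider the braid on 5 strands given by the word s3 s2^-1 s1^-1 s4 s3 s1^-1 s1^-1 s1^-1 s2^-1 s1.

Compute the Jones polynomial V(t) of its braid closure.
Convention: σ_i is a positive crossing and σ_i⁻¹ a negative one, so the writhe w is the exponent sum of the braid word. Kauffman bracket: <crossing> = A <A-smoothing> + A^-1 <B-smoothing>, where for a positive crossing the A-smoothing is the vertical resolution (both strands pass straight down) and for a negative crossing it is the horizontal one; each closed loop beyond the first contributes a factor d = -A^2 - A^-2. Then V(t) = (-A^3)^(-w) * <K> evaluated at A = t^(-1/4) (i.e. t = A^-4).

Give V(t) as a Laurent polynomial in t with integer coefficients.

t - 1 + 3*t^-1 - 4*t^-2 + 4*t^-3 - 4*t^-4 + 3*t^-5 - 2*t^-6 + t^-7

Derivation:
Braid: s3 s2^-1 s1^-1 s4 s3 s1^-1 s1^-1 s1^-1 s2^-1 s1 on 5 strands, 10 crossings.
Writhe w = (#positive) - (#negative) = 4 - 6 = -2.
Enumerate smoothing states for the bracket polynomial. There are 2^10 = 1024 states.
Each crossing splits two ways (0=vertical, 1=horizontal). The state's weight is A^(#A-smoothings - #B-smoothings) * d^(loops - 1).
Tabulate the states by total A-exponent and number of loops L (A-exp: L × count):
  A^10: L=7 ×1
  A^8: L=6 ×10
  A^6: L=5 ×42, L=7 ×3
  A^4: L=4 ×95, L=6 ×24, L=8 ×1
  A^2: L=3 ×124, L=5 ×76, L=7 ×10
  A^0: L=2 ×90, L=4 ×126, L=6 ×35, L=8 ×1
  A^-2: L=1 ×28, L=3 ×116, L=5 ×61, L=7 ×5
  A^-4: L=2 ×50, L=4 ×60, L=6 ×10
  A^-6: L=1 ×5, L=3 ×29, L=5 ×11
  A^-8: L=2 ×4, L=4 ×6
  A^-10: L=3 ×1
Each group contributes A^e * Σ count * d^(L-1):
Powers of d = -A^2 - A^-2: d^2 = A^4 + 2 + A^-4; d^3 = -A^6 - 3*A^2 - 3*A^-2 - A^-6; d^4 = A^8 + 4*A^4 + 6 + 4*A^-4 + A^-8; d^5 = -A^10 - 5*A^6 - 10*A^2 - 10*A^-2 - 5*A^-6 - A^-10; d^6 = A^12 + 6*A^8 + 15*A^4 + 20 + 15*A^-4 + 6*A^-8 + A^-12; d^7 = -A^14 - 7*A^10 - 21*A^6 - 35*A^2 - 35*A^-2 - 21*A^-6 - 7*A^-10 - A^-14.
  A^10 * (d^6) = A^22 + 6*A^18 + 15*A^14 + 20*A^10 + 15*A^6 + 6*A^2 + A^-2
  A^8 * (10*d^5) = -10*A^18 - 50*A^14 - 100*A^10 - 100*A^6 - 50*A^2 - 10*A^-2
  A^6 * (42*d^4 + 3*d^6) = 3*A^18 + 60*A^14 + 213*A^10 + 312*A^6 + 213*A^2 + 60*A^-2 + 3*A^-6
  A^4 * (95*d^3 + 24*d^5 + d^7) = -A^18 - 31*A^14 - 236*A^10 - 560*A^6 - 560*A^2 - 236*A^-2 - 31*A^-6 - A^-10
  A^2 * (124*d^2 + 76*d^4 + 10*d^6) = 10*A^14 + 136*A^10 + 578*A^6 + 904*A^2 + 578*A^-2 + 136*A^-6 + 10*A^-10
  A^0 * (90*d + 126*d^3 + 35*d^5 + d^7) = -A^14 - 42*A^10 - 322*A^6 - 853*A^2 - 853*A^-2 - 322*A^-6 - 42*A^-10 - A^-14
  A^-2 * (28 + 116*d^2 + 61*d^4 + 5*d^6) = 5*A^10 + 91*A^6 + 435*A^2 + 726*A^-2 + 435*A^-6 + 91*A^-10 + 5*A^-14
  A^-4 * (50*d + 60*d^3 + 10*d^5) = -10*A^6 - 110*A^2 - 330*A^-2 - 330*A^-6 - 110*A^-10 - 10*A^-14
  A^-6 * (5 + 29*d^2 + 11*d^4) = 11*A^2 + 73*A^-2 + 129*A^-6 + 73*A^-10 + 11*A^-14
  A^-8 * (4*d + 6*d^3) = -6*A^-2 - 22*A^-6 - 22*A^-10 - 6*A^-14
  A^-10 * (d^2) = A^-6 + 2*A^-10 + A^-14
Summing the groups: <K> = A^22 - 2*A^18 + 3*A^14 - 4*A^10 + 4*A^6 - 4*A^2 + 3*A^-2 - A^-6 + A^-10
Normalise by the writhe: (-A^3)^(-w) = (-A^3)^(2) = A^6, so f(A) = A^6 * <K> = A^28 - 2*A^24 + 3*A^20 - 4*A^16 + 4*A^12 - 4*A^8 + 3*A^4 - 1 + A^-4.
Substitute A = t^(-1/4), i.e. A^e → t^(-e/4): V(t) = t - 1 + 3*t^-1 - 4*t^-2 + 4*t^-3 - 4*t^-4 + 3*t^-5 - 2*t^-6 + t^-7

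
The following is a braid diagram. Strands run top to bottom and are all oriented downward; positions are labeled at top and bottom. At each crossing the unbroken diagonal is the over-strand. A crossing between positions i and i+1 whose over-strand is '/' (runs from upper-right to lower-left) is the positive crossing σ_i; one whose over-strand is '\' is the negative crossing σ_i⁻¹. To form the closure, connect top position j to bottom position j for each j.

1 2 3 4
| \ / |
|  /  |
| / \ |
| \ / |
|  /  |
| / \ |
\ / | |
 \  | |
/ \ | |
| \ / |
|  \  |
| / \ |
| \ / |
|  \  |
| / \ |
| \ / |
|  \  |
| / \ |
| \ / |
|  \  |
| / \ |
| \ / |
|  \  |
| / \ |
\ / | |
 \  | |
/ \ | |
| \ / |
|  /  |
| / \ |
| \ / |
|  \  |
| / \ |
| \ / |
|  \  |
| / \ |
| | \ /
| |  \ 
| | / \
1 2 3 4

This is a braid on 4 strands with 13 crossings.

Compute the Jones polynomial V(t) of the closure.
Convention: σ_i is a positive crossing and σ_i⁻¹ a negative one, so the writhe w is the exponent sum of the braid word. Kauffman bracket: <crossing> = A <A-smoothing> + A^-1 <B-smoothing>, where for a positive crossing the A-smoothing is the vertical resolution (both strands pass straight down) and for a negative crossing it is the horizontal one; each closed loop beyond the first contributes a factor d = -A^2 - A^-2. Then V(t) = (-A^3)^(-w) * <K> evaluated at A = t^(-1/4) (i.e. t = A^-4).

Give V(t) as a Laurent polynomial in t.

Reading the diagram top to bottom ('/'-over between positions i,i+1 = s_i, '\'-over = s_i^-1): braid word = s2 s2 s1^-1 s2^-1 s2^-1 s2^-1 s2^-1 s2^-1 s1^-1 s2 s2^-1 s2^-1 s3^-1.
The presented braid s2 s2 s1^-1 s2^-1 s2^-1 s2^-1 s2^-1 s2^-1 s1^-1 s2 s2^-1 s2^-1 s3^-1 on 4 strands reduces by inverse Markov moves (closure unchanged at each step):
  Destabilize: the word has the form β·s3^-1 where s3^-1 occurs only as the final letter (β ∈ B_3); drop it and the last strand → 3 strands.
  Deconjugate: the word is γ·β·γ⁻¹ with γ = s2 s2 (prefix) and γ⁻¹ = s2^-1 s2^-1 (suffix); strip both.
Reduced to β = s1^-1 s2^-1 s2^-1 s2^-1 s2^-1 s2^-1 s1^-1 s2 on 3 strands, 8 crossings.
Compute on β:
Braid: s1^-1 s2^-1 s2^-1 s2^-1 s2^-1 s2^-1 s1^-1 s2 on 3 strands, 8 crossings.
Writhe w = (#positive) - (#negative) = 1 - 7 = -6.
Computing the Kauffman bracket via state sum. There are 2^8 = 256 states.
Smooth each crossing (0=||, 1=⌣⌢); contribution A^(Σ sign_k(1-2s_k)) * d^(L-1).
Tabulate the states by total A-exponent and number of loops L (A-exp: L × count):
  A^8: L=6 ×1
  A^6: L=5 ×8
  A^4: L=4 ×25, L=6 ×3
  A^2: L=3 ×40, L=5 ×15, L=7 ×1
  A^0: L=2 ×35, L=4 ×30, L=6 ×5
  A^-2: L=1 ×15, L=3 ×31, L=5 ×10
  A^-4: L=2 ×18, L=4 ×10
  A^-6: L=1 ×2, L=3 ×6
  A^-8: L=2 ×1
Each group contributes A^e * Σ count * d^(L-1):
Powers of d = -A^2 - A^-2: d^2 = A^4 + 2 + A^-4; d^3 = -A^6 - 3*A^2 - 3*A^-2 - A^-6; d^4 = A^8 + 4*A^4 + 6 + 4*A^-4 + A^-8; d^5 = -A^10 - 5*A^6 - 10*A^2 - 10*A^-2 - 5*A^-6 - A^-10; d^6 = A^12 + 6*A^8 + 15*A^4 + 20 + 15*A^-4 + 6*A^-8 + A^-12.
  A^8 * (d^5) = -A^18 - 5*A^14 - 10*A^10 - 10*A^6 - 5*A^2 - A^-2
  A^6 * (8*d^4) = 8*A^14 + 32*A^10 + 48*A^6 + 32*A^2 + 8*A^-2
  A^4 * (25*d^3 + 3*d^5) = -3*A^14 - 40*A^10 - 105*A^6 - 105*A^2 - 40*A^-2 - 3*A^-6
  A^2 * (40*d^2 + 15*d^4 + d^6) = A^14 + 21*A^10 + 115*A^6 + 190*A^2 + 115*A^-2 + 21*A^-6 + A^-10
  A^0 * (35*d + 30*d^3 + 5*d^5) = -5*A^10 - 55*A^6 - 175*A^2 - 175*A^-2 - 55*A^-6 - 5*A^-10
  A^-2 * (15 + 31*d^2 + 10*d^4) = 10*A^6 + 71*A^2 + 137*A^-2 + 71*A^-6 + 10*A^-10
  A^-4 * (18*d + 10*d^3) = -10*A^2 - 48*A^-2 - 48*A^-6 - 10*A^-10
  A^-6 * (2 + 6*d^2) = 6*A^-2 + 14*A^-6 + 6*A^-10
  A^-8 * (d) = -A^-6 - A^-10
Summing the groups: <K> = -A^18 + A^14 - 2*A^10 + 3*A^6 - 2*A^2 + 2*A^-2 - A^-6 + A^-10
Normalise by the writhe: (-A^3)^(-w) = (-A^3)^(6) = A^18, so f(A) = A^18 * <K> = -A^36 + A^32 - 2*A^28 + 3*A^24 - 2*A^20 + 2*A^16 - A^12 + A^8.
Substitute A = t^(-1/4), i.e. A^e → t^(-e/4): V(t) = t^-2 - t^-3 + 2*t^-4 - 2*t^-5 + 3*t^-6 - 2*t^-7 + t^-8 - t^-9

Answer: t^-2 - t^-3 + 2*t^-4 - 2*t^-5 + 3*t^-6 - 2*t^-7 + t^-8 - t^-9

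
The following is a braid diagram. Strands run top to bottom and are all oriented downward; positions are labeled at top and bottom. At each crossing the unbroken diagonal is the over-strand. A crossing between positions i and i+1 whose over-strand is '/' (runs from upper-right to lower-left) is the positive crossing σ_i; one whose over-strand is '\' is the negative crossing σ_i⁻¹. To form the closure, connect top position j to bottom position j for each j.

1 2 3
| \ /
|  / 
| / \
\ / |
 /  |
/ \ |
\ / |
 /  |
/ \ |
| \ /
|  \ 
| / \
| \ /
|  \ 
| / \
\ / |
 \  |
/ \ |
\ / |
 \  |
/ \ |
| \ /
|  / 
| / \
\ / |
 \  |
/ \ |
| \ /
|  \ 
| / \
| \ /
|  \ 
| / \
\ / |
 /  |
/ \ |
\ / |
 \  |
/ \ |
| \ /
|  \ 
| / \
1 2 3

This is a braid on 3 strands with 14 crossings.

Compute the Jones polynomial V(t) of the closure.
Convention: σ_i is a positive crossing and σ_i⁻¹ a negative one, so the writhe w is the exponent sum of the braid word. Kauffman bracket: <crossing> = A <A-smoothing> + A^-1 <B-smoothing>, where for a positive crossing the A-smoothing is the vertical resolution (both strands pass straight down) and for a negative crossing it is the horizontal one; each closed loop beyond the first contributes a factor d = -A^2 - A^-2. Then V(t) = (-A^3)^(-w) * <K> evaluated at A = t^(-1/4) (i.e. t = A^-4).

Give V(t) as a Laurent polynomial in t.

-1 + 4*t^-1 - 5*t^-2 + 7*t^-3 - 7*t^-4 + 6*t^-5 - 5*t^-6 + 3*t^-7 - t^-8

Derivation:
Reading the diagram top to bottom ('/'-over between positions i,i+1 = s_i, '\'-over = s_i^-1): braid word = s2 s1 s1 s2^-1 s2^-1 s1^-1 s1^-1 s2 s1^-1 s2^-1 s2^-1 s1 s1^-1 s2^-1.
The presented braid s2 s1 s1 s2^-1 s2^-1 s1^-1 s1^-1 s2 s1^-1 s2^-1 s2^-1 s1 s1^-1 s2^-1 on 3 strands reduces by inverse Markov moves (closure unchanged at each step):
  Deconjugate: the word is γ·β·γ⁻¹ with γ = s2 s1 (prefix) and γ⁻¹ = s1^-1 s2^-1 (suffix); strip both.
Reduced to β = s1 s2^-1 s2^-1 s1^-1 s1^-1 s2 s1^-1 s2^-1 s2^-1 s1 on 3 strands, 10 crossings.
Compute on β:
Braid: s1 s2^-1 s2^-1 s1^-1 s1^-1 s2 s1^-1 s2^-1 s2^-1 s1 on 3 strands, 10 crossings.
Writhe w = (#positive) - (#negative) = 3 - 7 = -4.
Computing the Kauffman bracket via state sum. There are 2^10 = 1024 states.
Smooth each crossing (0=||, 1=⌣⌢); contribution A^(Σ sign_k(1-2s_k)) * d^(L-1).
Tabulate the states by total A-exponent and number of loops L (A-exp: L × count):
  A^10: L=6 ×1
  A^8: L=5 ×10
  A^6: L=4 ×43, L=6 ×2
  A^4: L=3 ×98, L=5 ×22
  A^2: L=2 ×118, L=4 ×88, L=6 ×4
  A^0: L=1 ×60, L=3 ×162, L=5 ×30
  A^-2: L=2 ×128, L=4 ×79, L=6 ×3
  A^-4: L=1 ×23, L=3 ×84, L=5 ×13
  A^-6: L=2 ×27, L=4 ×18
  A^-8: L=1 ×2, L=3 ×8
  A^-10: L=2 ×1
Each group contributes A^e * Σ count * d^(L-1):
Powers of d = -A^2 - A^-2: d^2 = A^4 + 2 + A^-4; d^3 = -A^6 - 3*A^2 - 3*A^-2 - A^-6; d^4 = A^8 + 4*A^4 + 6 + 4*A^-4 + A^-8; d^5 = -A^10 - 5*A^6 - 10*A^2 - 10*A^-2 - 5*A^-6 - A^-10.
  A^10 * (d^5) = -A^20 - 5*A^16 - 10*A^12 - 10*A^8 - 5*A^4 - 1
  A^8 * (10*d^4) = 10*A^16 + 40*A^12 + 60*A^8 + 40*A^4 + 10
  A^6 * (43*d^3 + 2*d^5) = -2*A^16 - 53*A^12 - 149*A^8 - 149*A^4 - 53 - 2*A^-4
  A^4 * (98*d^2 + 22*d^4) = 22*A^12 + 186*A^8 + 328*A^4 + 186 + 22*A^-4
  A^2 * (118*d + 88*d^3 + 4*d^5) = -4*A^12 - 108*A^8 - 422*A^4 - 422 - 108*A^-4 - 4*A^-8
  A^0 * (60 + 162*d^2 + 30*d^4) = 30*A^8 + 282*A^4 + 564 + 282*A^-4 + 30*A^-8
  A^-2 * (128*d + 79*d^3 + 3*d^5) = -3*A^8 - 94*A^4 - 395 - 395*A^-4 - 94*A^-8 - 3*A^-12
  A^-4 * (23 + 84*d^2 + 13*d^4) = 13*A^4 + 136 + 269*A^-4 + 136*A^-8 + 13*A^-12
  A^-6 * (27*d + 18*d^3) = -18 - 81*A^-4 - 81*A^-8 - 18*A^-12
  A^-8 * (2 + 8*d^2) = 8*A^-4 + 18*A^-8 + 8*A^-12
  A^-10 * (d) = -A^-8 - A^-12
Summing the groups: <K> = -A^20 + 3*A^16 - 5*A^12 + 6*A^8 - 7*A^4 + 7 - 5*A^-4 + 4*A^-8 - A^-12
Normalise by the writhe: (-A^3)^(-w) = (-A^3)^(4) = A^12, so f(A) = A^12 * <K> = -A^32 + 3*A^28 - 5*A^24 + 6*A^20 - 7*A^16 + 7*A^12 - 5*A^8 + 4*A^4 - 1.
Substitute A = t^(-1/4), i.e. A^e → t^(-e/4): V(t) = -1 + 4*t^-1 - 5*t^-2 + 7*t^-3 - 7*t^-4 + 6*t^-5 - 5*t^-6 + 3*t^-7 - t^-8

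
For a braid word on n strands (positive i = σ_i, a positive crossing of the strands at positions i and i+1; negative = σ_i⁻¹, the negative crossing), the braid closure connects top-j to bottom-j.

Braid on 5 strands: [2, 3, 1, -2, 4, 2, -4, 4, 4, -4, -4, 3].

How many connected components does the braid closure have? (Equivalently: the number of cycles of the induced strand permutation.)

Track the strand permutation on 5 strands, starting from identity.
  step 1: s2 swaps positions 2,3 -> [1 3 2 4 5]
  step 2: s3 swaps positions 3,4 -> [1 3 4 2 5]
  step 3: s1 swaps positions 1,2 -> [3 1 4 2 5]
  step 4: s2^-1 swaps positions 2,3 -> [3 4 1 2 5]
  step 5: s4 swaps positions 4,5 -> [3 4 1 5 2]
  step 6: s2 swaps positions 2,3 -> [3 1 4 5 2]
  step 7: s4^-1 swaps positions 4,5 -> [3 1 4 2 5]
  step 8: s4 swaps positions 4,5 -> [3 1 4 5 2]
  step 9: s4 swaps positions 4,5 -> [3 1 4 2 5]
  step 10: s4^-1 swaps positions 4,5 -> [3 1 4 5 2]
  step 11: s4^-1 swaps positions 4,5 -> [3 1 4 2 5]
  step 12: s3 swaps positions 3,4 -> [3 1 2 4 5]
Final permutation (position -> original strand): [3 1 2 4 5]
Closure components = cycle count of this permutation = 3.

Answer: 3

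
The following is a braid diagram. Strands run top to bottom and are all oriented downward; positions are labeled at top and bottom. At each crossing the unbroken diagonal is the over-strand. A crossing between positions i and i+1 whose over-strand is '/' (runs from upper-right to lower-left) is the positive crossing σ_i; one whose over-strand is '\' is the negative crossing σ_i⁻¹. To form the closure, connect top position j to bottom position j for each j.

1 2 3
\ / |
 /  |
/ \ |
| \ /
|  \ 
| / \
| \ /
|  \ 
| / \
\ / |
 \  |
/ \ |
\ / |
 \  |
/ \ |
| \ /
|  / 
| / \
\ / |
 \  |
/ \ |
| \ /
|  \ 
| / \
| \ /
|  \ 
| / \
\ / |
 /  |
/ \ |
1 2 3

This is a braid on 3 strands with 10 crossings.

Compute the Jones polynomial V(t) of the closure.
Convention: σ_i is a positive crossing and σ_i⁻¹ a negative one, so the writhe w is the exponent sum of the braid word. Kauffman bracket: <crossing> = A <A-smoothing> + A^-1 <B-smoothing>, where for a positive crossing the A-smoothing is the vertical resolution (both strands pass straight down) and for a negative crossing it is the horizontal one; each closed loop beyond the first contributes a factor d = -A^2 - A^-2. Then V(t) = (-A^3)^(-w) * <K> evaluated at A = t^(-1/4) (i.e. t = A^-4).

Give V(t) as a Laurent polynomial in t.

Reading the diagram top to bottom ('/'-over between positions i,i+1 = s_i, '\'-over = s_i^-1): braid word = s1 s2^-1 s2^-1 s1^-1 s1^-1 s2 s1^-1 s2^-1 s2^-1 s1.
Braid: s1 s2^-1 s2^-1 s1^-1 s1^-1 s2 s1^-1 s2^-1 s2^-1 s1 on 3 strands, 10 crossings.
Writhe w = (#positive) - (#negative) = 3 - 7 = -4.
Enumerate smoothing states for the bracket polynomial. There are 2^10 = 1024 states.
Smooth each crossing (0=||, 1=⌣⌢); contribution A^(Σ sign_k(1-2s_k)) * d^(L-1).
Tabulate the states by total A-exponent and number of loops L (A-exp: L × count):
  A^10: L=6 ×1
  A^8: L=5 ×10
  A^6: L=4 ×43, L=6 ×2
  A^4: L=3 ×98, L=5 ×22
  A^2: L=2 ×118, L=4 ×88, L=6 ×4
  A^0: L=1 ×60, L=3 ×162, L=5 ×30
  A^-2: L=2 ×128, L=4 ×79, L=6 ×3
  A^-4: L=1 ×23, L=3 ×84, L=5 ×13
  A^-6: L=2 ×27, L=4 ×18
  A^-8: L=1 ×2, L=3 ×8
  A^-10: L=2 ×1
Each group contributes A^e * Σ count * d^(L-1):
Powers of d = -A^2 - A^-2: d^2 = A^4 + 2 + A^-4; d^3 = -A^6 - 3*A^2 - 3*A^-2 - A^-6; d^4 = A^8 + 4*A^4 + 6 + 4*A^-4 + A^-8; d^5 = -A^10 - 5*A^6 - 10*A^2 - 10*A^-2 - 5*A^-6 - A^-10.
  A^10 * (d^5) = -A^20 - 5*A^16 - 10*A^12 - 10*A^8 - 5*A^4 - 1
  A^8 * (10*d^4) = 10*A^16 + 40*A^12 + 60*A^8 + 40*A^4 + 10
  A^6 * (43*d^3 + 2*d^5) = -2*A^16 - 53*A^12 - 149*A^8 - 149*A^4 - 53 - 2*A^-4
  A^4 * (98*d^2 + 22*d^4) = 22*A^12 + 186*A^8 + 328*A^4 + 186 + 22*A^-4
  A^2 * (118*d + 88*d^3 + 4*d^5) = -4*A^12 - 108*A^8 - 422*A^4 - 422 - 108*A^-4 - 4*A^-8
  A^0 * (60 + 162*d^2 + 30*d^4) = 30*A^8 + 282*A^4 + 564 + 282*A^-4 + 30*A^-8
  A^-2 * (128*d + 79*d^3 + 3*d^5) = -3*A^8 - 94*A^4 - 395 - 395*A^-4 - 94*A^-8 - 3*A^-12
  A^-4 * (23 + 84*d^2 + 13*d^4) = 13*A^4 + 136 + 269*A^-4 + 136*A^-8 + 13*A^-12
  A^-6 * (27*d + 18*d^3) = -18 - 81*A^-4 - 81*A^-8 - 18*A^-12
  A^-8 * (2 + 8*d^2) = 8*A^-4 + 18*A^-8 + 8*A^-12
  A^-10 * (d) = -A^-8 - A^-12
Summing the groups: <K> = -A^20 + 3*A^16 - 5*A^12 + 6*A^8 - 7*A^4 + 7 - 5*A^-4 + 4*A^-8 - A^-12
Normalise by the writhe: (-A^3)^(-w) = (-A^3)^(4) = A^12, so f(A) = A^12 * <K> = -A^32 + 3*A^28 - 5*A^24 + 6*A^20 - 7*A^16 + 7*A^12 - 5*A^8 + 4*A^4 - 1.
Substitute A = t^(-1/4), i.e. A^e → t^(-e/4): V(t) = -1 + 4*t^-1 - 5*t^-2 + 7*t^-3 - 7*t^-4 + 6*t^-5 - 5*t^-6 + 3*t^-7 - t^-8

Answer: -1 + 4*t^-1 - 5*t^-2 + 7*t^-3 - 7*t^-4 + 6*t^-5 - 5*t^-6 + 3*t^-7 - t^-8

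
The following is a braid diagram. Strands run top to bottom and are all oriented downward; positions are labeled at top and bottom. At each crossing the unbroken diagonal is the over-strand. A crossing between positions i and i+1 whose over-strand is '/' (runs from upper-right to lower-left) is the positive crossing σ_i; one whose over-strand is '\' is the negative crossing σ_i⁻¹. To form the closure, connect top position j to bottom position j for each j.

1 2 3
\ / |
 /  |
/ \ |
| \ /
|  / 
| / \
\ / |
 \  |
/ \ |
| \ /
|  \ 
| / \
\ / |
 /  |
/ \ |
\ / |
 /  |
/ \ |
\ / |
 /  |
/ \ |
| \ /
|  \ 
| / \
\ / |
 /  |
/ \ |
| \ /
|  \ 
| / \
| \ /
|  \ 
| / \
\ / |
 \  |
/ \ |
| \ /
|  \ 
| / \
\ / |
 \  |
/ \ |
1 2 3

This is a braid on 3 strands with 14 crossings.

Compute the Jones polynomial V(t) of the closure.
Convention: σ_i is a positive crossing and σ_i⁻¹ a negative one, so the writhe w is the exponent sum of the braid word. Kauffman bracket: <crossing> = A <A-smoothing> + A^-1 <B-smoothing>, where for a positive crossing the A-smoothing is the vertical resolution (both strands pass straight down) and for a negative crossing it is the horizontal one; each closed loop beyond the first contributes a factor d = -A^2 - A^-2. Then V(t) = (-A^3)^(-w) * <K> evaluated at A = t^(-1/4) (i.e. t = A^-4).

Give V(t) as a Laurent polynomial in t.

Reading the diagram top to bottom ('/'-over between positions i,i+1 = s_i, '\'-over = s_i^-1): braid word = s1 s2 s1^-1 s2^-1 s1 s1 s1 s2^-1 s1 s2^-1 s2^-1 s1^-1 s2^-1 s1^-1.
The presented braid s1 s2 s1^-1 s2^-1 s1 s1 s1 s2^-1 s1 s2^-1 s2^-1 s1^-1 s2^-1 s1^-1 on 3 strands reduces by inverse Markov moves (closure unchanged at each step):
  Deconjugate: the word is γ·β·γ⁻¹ with γ = s1 s2 (prefix) and γ⁻¹ = s2^-1 s1^-1 (suffix); strip both.
Reduced to β = s1^-1 s2^-1 s1 s1 s1 s2^-1 s1 s2^-1 s2^-1 s1^-1 on 3 strands, 10 crossings.
Compute on β:
Braid: s1^-1 s2^-1 s1 s1 s1 s2^-1 s1 s2^-1 s2^-1 s1^-1 on 3 strands, 10 crossings.
Writhe w = (#positive) - (#negative) = 4 - 6 = -2.
Enumerate smoothing states for the bracket polynomial. There are 2^10 = 1024 states.
Smooth each crossing (0=||, 1=⌣⌢); contribution A^(Σ sign_k(1-2s_k)) * d^(L-1).
Tabulate the states by total A-exponent and number of loops L (A-exp: L × count):
  A^10: L=5 ×1
  A^8: L=4 ×10
  A^6: L=3 ×38, L=5 ×7
  A^4: L=2 ×67, L=4 ×49, L=6 ×4
  A^2: L=1 ×46, L=3 ×130, L=5 ×33, L=7 ×1
  A^0: L=2 ×131, L=4 ×110, L=6 ×11
  A^-2: L=1 ×25, L=3 ×133, L=5 ×51, L=7 ×1
  A^-4: L=2 ×37, L=4 ×72, L=6 ×11
  A^-6: L=3 ×25, L=5 ×19, L=7 ×1
  A^-8: L=4 ×8, L=6 ×2
  A^-10: L=5 ×1
Each group contributes A^e * Σ count * d^(L-1):
Powers of d = -A^2 - A^-2: d^2 = A^4 + 2 + A^-4; d^3 = -A^6 - 3*A^2 - 3*A^-2 - A^-6; d^4 = A^8 + 4*A^4 + 6 + 4*A^-4 + A^-8; d^5 = -A^10 - 5*A^6 - 10*A^2 - 10*A^-2 - 5*A^-6 - A^-10; d^6 = A^12 + 6*A^8 + 15*A^4 + 20 + 15*A^-4 + 6*A^-8 + A^-12.
  A^10 * (d^4) = A^18 + 4*A^14 + 6*A^10 + 4*A^6 + A^2
  A^8 * (10*d^3) = -10*A^14 - 30*A^10 - 30*A^6 - 10*A^2
  A^6 * (38*d^2 + 7*d^4) = 7*A^14 + 66*A^10 + 118*A^6 + 66*A^2 + 7*A^-2
  A^4 * (67*d + 49*d^3 + 4*d^5) = -4*A^14 - 69*A^10 - 254*A^6 - 254*A^2 - 69*A^-2 - 4*A^-6
  A^2 * (46 + 130*d^2 + 33*d^4 + d^6) = A^14 + 39*A^10 + 277*A^6 + 524*A^2 + 277*A^-2 + 39*A^-6 + A^-10
  A^0 * (131*d + 110*d^3 + 11*d^5) = -11*A^10 - 165*A^6 - 571*A^2 - 571*A^-2 - 165*A^-6 - 11*A^-10
  A^-2 * (25 + 133*d^2 + 51*d^4 + d^6) = A^10 + 57*A^6 + 352*A^2 + 617*A^-2 + 352*A^-6 + 57*A^-10 + A^-14
  A^-4 * (37*d + 72*d^3 + 11*d^5) = -11*A^6 - 127*A^2 - 363*A^-2 - 363*A^-6 - 127*A^-10 - 11*A^-14
  A^-6 * (25*d^2 + 19*d^4 + d^6) = A^6 + 25*A^2 + 116*A^-2 + 184*A^-6 + 116*A^-10 + 25*A^-14 + A^-18
  A^-8 * (8*d^3 + 2*d^5) = -2*A^2 - 18*A^-2 - 44*A^-6 - 44*A^-10 - 18*A^-14 - 2*A^-18
  A^-10 * (d^4) = A^-2 + 4*A^-6 + 6*A^-10 + 4*A^-14 + A^-18
Summing the groups: <K> = A^18 - 2*A^14 + 2*A^10 - 3*A^6 + 4*A^2 - 3*A^-2 + 3*A^-6 - 2*A^-10 + A^-14
Normalise by the writhe: (-A^3)^(-w) = (-A^3)^(2) = A^6, so f(A) = A^6 * <K> = A^24 - 2*A^20 + 2*A^16 - 3*A^12 + 4*A^8 - 3*A^4 + 3 - 2*A^-4 + A^-8.
Substitute A = t^(-1/4), i.e. A^e → t^(-e/4): V(t) = t^2 - 2*t + 3 - 3*t^-1 + 4*t^-2 - 3*t^-3 + 2*t^-4 - 2*t^-5 + t^-6

Answer: t^2 - 2*t + 3 - 3*t^-1 + 4*t^-2 - 3*t^-3 + 2*t^-4 - 2*t^-5 + t^-6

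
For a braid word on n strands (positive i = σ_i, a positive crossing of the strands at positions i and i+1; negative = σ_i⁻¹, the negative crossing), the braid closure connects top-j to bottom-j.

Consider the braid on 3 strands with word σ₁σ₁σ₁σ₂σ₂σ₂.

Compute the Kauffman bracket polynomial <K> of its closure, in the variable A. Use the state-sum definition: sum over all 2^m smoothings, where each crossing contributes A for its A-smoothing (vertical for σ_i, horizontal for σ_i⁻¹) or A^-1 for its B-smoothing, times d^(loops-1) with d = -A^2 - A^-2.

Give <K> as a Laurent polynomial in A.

A^10 + 2*A^2 - 2*A^-2 + A^-6 - 2*A^-10 + A^-14

Derivation:
Braid: s1 s1 s1 s2 s2 s2 on 3 strands, 6 crossings.
Writhe w = (#positive) - (#negative) = 6 - 0 = 6.
Enumerate smoothing states for the bracket polynomial. There are 2^6 = 64 states.
For each crossing: s=0 is the vertical smoothing, s=1 horizontal. Crossing k contributes A^(sign_k * (1 - 2*s_k)); loop factor d = -A^2 - A^-2.
Tabulate the states by total A-exponent and number of loops L (A-exp: L × count):
  A^6: L=3 ×1
  A^4: L=2 ×6
  A^2: L=1 ×9, L=3 ×6
  A^0: L=2 ×18, L=4 ×2
  A^-2: L=3 ×15
  A^-4: L=4 ×6
  A^-6: L=5 ×1
Each group contributes A^e * Σ count * d^(L-1):
Powers of d = -A^2 - A^-2: d^2 = A^4 + 2 + A^-4; d^3 = -A^6 - 3*A^2 - 3*A^-2 - A^-6; d^4 = A^8 + 4*A^4 + 6 + 4*A^-4 + A^-8.
  A^6 * (d^2) = A^10 + 2*A^6 + A^2
  A^4 * (6*d) = -6*A^6 - 6*A^2
  A^2 * (9 + 6*d^2) = 6*A^6 + 21*A^2 + 6*A^-2
  A^0 * (18*d + 2*d^3) = -2*A^6 - 24*A^2 - 24*A^-2 - 2*A^-6
  A^-2 * (15*d^2) = 15*A^2 + 30*A^-2 + 15*A^-6
  A^-4 * (6*d^3) = -6*A^2 - 18*A^-2 - 18*A^-6 - 6*A^-10
  A^-6 * (d^4) = A^2 + 4*A^-2 + 6*A^-6 + 4*A^-10 + A^-14
Summing the groups: <K> = A^10 + 2*A^2 - 2*A^-2 + A^-6 - 2*A^-10 + A^-14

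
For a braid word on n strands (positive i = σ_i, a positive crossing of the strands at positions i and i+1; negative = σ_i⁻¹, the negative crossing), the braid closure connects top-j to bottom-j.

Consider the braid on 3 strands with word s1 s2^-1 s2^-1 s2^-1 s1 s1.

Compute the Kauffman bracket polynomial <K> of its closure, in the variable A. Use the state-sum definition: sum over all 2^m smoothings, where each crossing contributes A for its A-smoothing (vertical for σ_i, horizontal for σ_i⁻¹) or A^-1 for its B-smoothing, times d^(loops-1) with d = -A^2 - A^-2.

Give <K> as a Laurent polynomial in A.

-A^12 + A^8 - A^4 + 3 - A^-4 + A^-8 - A^-12

Derivation:
Braid: s1 s2^-1 s2^-1 s2^-1 s1 s1 on 3 strands, 6 crossings.
Writhe w = (#positive) - (#negative) = 3 - 3 = 0.
Computing the Kauffman bracket via state sum. There are 2^6 = 64 states.
For each crossing: s=0 is the vertical smoothing, s=1 horizontal. Crossing k contributes A^(sign_k * (1 - 2*s_k)); loop factor d = -A^2 - A^-2.
Tabulate the states by total A-exponent and number of loops L (A-exp: L × count):
  A^6: L=4 ×1
  A^4: L=3 ×6
  A^2: L=2 ×12, L=4 ×3
  A^0: L=1 ×9, L=3 ×10, L=5 ×1
  A^-2: L=2 ×12, L=4 ×3
  A^-4: L=3 ×6
  A^-6: L=4 ×1
Each group contributes A^e * Σ count * d^(L-1):
Powers of d = -A^2 - A^-2: d^2 = A^4 + 2 + A^-4; d^3 = -A^6 - 3*A^2 - 3*A^-2 - A^-6; d^4 = A^8 + 4*A^4 + 6 + 4*A^-4 + A^-8.
  A^6 * (d^3) = -A^12 - 3*A^8 - 3*A^4 - 1
  A^4 * (6*d^2) = 6*A^8 + 12*A^4 + 6
  A^2 * (12*d + 3*d^3) = -3*A^8 - 21*A^4 - 21 - 3*A^-4
  A^0 * (9 + 10*d^2 + d^4) = A^8 + 14*A^4 + 35 + 14*A^-4 + A^-8
  A^-2 * (12*d + 3*d^3) = -3*A^4 - 21 - 21*A^-4 - 3*A^-8
  A^-4 * (6*d^2) = 6 + 12*A^-4 + 6*A^-8
  A^-6 * (d^3) = -1 - 3*A^-4 - 3*A^-8 - A^-12
Summing the groups: <K> = -A^12 + A^8 - A^4 + 3 - A^-4 + A^-8 - A^-12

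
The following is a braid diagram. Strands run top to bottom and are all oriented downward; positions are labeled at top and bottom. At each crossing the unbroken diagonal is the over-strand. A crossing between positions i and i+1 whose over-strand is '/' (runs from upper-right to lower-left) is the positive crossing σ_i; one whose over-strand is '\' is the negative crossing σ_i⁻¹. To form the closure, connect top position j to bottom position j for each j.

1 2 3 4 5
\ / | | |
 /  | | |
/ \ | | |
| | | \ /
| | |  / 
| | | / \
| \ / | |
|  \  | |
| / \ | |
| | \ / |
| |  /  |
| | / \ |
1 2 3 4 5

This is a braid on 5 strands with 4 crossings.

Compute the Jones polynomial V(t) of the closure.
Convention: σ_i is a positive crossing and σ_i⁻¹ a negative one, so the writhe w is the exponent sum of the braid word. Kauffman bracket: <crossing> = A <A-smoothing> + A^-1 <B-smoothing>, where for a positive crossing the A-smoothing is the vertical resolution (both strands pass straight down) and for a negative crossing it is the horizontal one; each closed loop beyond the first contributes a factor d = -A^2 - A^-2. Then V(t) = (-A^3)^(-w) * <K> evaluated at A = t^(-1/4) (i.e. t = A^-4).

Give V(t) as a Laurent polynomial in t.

1

Derivation:
Reading the diagram top to bottom ('/'-over between positions i,i+1 = s_i, '\'-over = s_i^-1): braid word = s1 s4 s2^-1 s3.
Braid: s1 s4 s2^-1 s3 on 5 strands, 4 crossings.
Writhe w = (#positive) - (#negative) = 3 - 1 = 2.
State-sum expansion of <K>. There are 2^4 = 16 states.
For each crossing: s=0 is the vertical smoothing, s=1 horizontal. Crossing k contributes A^(sign_k * (1 - 2*s_k)); loop factor d = -A^2 - A^-2.
  state 0000: A-exp=+2, loops=5, term = A^2 * d^4
  state 0001: A-exp=+0, loops=4, term = A^0 * d^3
  state 0010: A-exp=+4, loops=4, term = A^4 * d^3
  state 0011: A-exp=+2, loops=3, term = A^2 * d^2
  state 0100: A-exp=+0, loops=4, term = A^0 * d^3
  state 0101: A-exp=-2, loops=3, term = A^-2 * d^2
  state 0110: A-exp=+2, loops=3, term = A^2 * d^2
  state 0111: A-exp=+0, loops=2, term = A^0 * d^1
  state 1000: A-exp=+0, loops=4, term = A^0 * d^3
  state 1001: A-exp=-2, loops=3, term = A^-2 * d^2
  state 1010: A-exp=+2, loops=3, term = A^2 * d^2
  state 1011: A-exp=+0, loops=2, term = A^0 * d^1
  state 1100: A-exp=-2, loops=3, term = A^-2 * d^2
  state 1101: A-exp=-4, loops=2, term = A^-4 * d^1
  state 1110: A-exp=+0, loops=2, term = A^0 * d^1
  state 1111: A-exp=-2, loops=1, term = A^-2 * d^0
Collect the terms by A-exponent (count of states per loop number):
Powers of d = -A^2 - A^-2: d^2 = A^4 + 2 + A^-4; d^3 = -A^6 - 3*A^2 - 3*A^-2 - A^-6; d^4 = A^8 + 4*A^4 + 6 + 4*A^-4 + A^-8.
  A^4 * (d^3) = -A^10 - 3*A^6 - 3*A^2 - A^-2
  A^2 * (3*d^2 + d^4) = A^10 + 7*A^6 + 12*A^2 + 7*A^-2 + A^-6
  A^0 * (3*d + 3*d^3) = -3*A^6 - 12*A^2 - 12*A^-2 - 3*A^-6
  A^-2 * (1 + 3*d^2) = 3*A^2 + 7*A^-2 + 3*A^-6
  A^-4 * (d) = -A^-2 - A^-6
Summing the groups: <K> = A^6
Normalise by the writhe: (-A^3)^(-w) = (-A^3)^(-2) = A^-6, so f(A) = A^-6 * <K> = 1.
Substitute A = t^(-1/4), i.e. A^e → t^(-e/4): V(t) = 1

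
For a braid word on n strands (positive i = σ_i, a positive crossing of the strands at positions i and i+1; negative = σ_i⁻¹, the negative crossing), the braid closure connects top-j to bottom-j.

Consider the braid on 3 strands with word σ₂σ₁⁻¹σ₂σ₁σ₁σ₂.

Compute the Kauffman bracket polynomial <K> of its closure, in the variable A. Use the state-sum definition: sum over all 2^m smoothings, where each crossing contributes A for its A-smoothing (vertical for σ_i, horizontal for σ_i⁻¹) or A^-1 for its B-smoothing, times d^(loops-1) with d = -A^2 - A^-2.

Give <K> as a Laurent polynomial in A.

Braid: s2 s1^-1 s2 s1 s1 s2 on 3 strands, 6 crossings.
Writhe w = (#positive) - (#negative) = 5 - 1 = 4.
Enumerate smoothing states for the bracket polynomial. There are 2^6 = 64 states.
Smooth each crossing (0=||, 1=⌣⌢); contribution A^(Σ sign_k(1-2s_k)) * d^(L-1).
Tabulate the states by total A-exponent and number of loops L (A-exp: L × count):
  A^6: L=2 ×1
  A^4: L=1 ×3, L=3 ×3
  A^2: L=2 ×14, L=4 ×1
  A^0: L=1 ×10, L=3 ×10
  A^-2: L=2 ×13, L=4 ×2
  A^-4: L=3 ×6
  A^-6: L=4 ×1
Each group contributes A^e * Σ count * d^(L-1):
Powers of d = -A^2 - A^-2: d^2 = A^4 + 2 + A^-4; d^3 = -A^6 - 3*A^2 - 3*A^-2 - A^-6.
  A^6 * (d) = -A^8 - A^4
  A^4 * (3 + 3*d^2) = 3*A^8 + 9*A^4 + 3
  A^2 * (14*d + d^3) = -A^8 - 17*A^4 - 17 - A^-4
  A^0 * (10 + 10*d^2) = 10*A^4 + 30 + 10*A^-4
  A^-2 * (13*d + 2*d^3) = -2*A^4 - 19 - 19*A^-4 - 2*A^-8
  A^-4 * (6*d^2) = 6 + 12*A^-4 + 6*A^-8
  A^-6 * (d^3) = -1 - 3*A^-4 - 3*A^-8 - A^-12
Summing the groups: <K> = A^8 - A^4 + 2 - A^-4 + A^-8 - A^-12

Answer: A^8 - A^4 + 2 - A^-4 + A^-8 - A^-12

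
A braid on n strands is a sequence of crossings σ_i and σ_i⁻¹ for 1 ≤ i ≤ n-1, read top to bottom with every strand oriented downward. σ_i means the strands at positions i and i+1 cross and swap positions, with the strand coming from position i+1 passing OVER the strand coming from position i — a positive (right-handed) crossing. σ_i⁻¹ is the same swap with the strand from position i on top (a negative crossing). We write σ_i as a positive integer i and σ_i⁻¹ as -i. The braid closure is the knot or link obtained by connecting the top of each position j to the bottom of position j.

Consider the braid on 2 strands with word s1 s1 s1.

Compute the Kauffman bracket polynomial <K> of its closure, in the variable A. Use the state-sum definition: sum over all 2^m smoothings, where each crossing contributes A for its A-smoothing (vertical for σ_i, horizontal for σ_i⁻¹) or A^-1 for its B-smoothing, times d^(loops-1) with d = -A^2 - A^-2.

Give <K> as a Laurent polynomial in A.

-A^5 - A^-3 + A^-7

Derivation:
Braid: s1 s1 s1 on 2 strands, 3 crossings.
Writhe w = (#positive) - (#negative) = 3 - 0 = 3.
Computing the Kauffman bracket via state sum. There are 2^3 = 8 states.
Each crossing splits two ways (0=vertical, 1=horizontal). The state's weight is A^(#A-smoothings - #B-smoothings) * d^(loops - 1).
  state 000: A-exp=+3, loops=2, term = A^3 * d^1
  state 001: A-exp=+1, loops=1, term = A^1 * d^0
  state 010: A-exp=+1, loops=1, term = A^1 * d^0
  state 011: A-exp=-1, loops=2, term = A^-1 * d^1
  state 100: A-exp=+1, loops=1, term = A^1 * d^0
  state 101: A-exp=-1, loops=2, term = A^-1 * d^1
  state 110: A-exp=-1, loops=2, term = A^-1 * d^1
  state 111: A-exp=-3, loops=3, term = A^-3 * d^2
Collect the terms by A-exponent (count of states per loop number):
Powers of d = -A^2 - A^-2: d^2 = A^4 + 2 + A^-4.
  A^3 * (d) = -A^5 - A
  A^1 * (3) = 3*A
  A^-1 * (3*d) = -3*A - 3*A^-3
  A^-3 * (d^2) = A + 2*A^-3 + A^-7
Summing the groups: <K> = -A^5 - A^-3 + A^-7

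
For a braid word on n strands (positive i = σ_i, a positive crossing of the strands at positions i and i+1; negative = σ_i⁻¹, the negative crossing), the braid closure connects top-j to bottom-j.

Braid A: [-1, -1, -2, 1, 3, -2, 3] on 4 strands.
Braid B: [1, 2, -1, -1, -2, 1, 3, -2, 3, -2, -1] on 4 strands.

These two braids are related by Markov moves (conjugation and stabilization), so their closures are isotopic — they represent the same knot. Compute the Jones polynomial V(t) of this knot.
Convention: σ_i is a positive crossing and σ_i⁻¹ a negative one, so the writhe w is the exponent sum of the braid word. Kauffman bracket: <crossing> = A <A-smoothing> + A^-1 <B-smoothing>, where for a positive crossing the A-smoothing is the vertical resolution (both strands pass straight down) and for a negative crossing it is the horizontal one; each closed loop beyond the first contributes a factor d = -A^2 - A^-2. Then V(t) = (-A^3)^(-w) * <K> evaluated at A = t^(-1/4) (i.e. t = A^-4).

t^2 - t + 2 - 2*t^-1 + t^-2 - t^-3 + t^-4

Derivation:
Markov-equivalent braids have isotopic closures, hence identical knot invariants. Strip the Markov moves from each word to reach a common short braid β, then compute V(t) once on β.
Braid A: s1^-1 s1^-1 s2^-1 s1 s3 s2^-1 s3 on 4 strands has no conjugating prefix/suffix or stabilization to strip; take β = s1^-1 s1^-1 s2^-1 s1 s3 s2^-1 s3.
Braid B: s1 s2 s1^-1 s1^-1 s2^-1 s1 s3 s2^-1 s3 s2^-1 s1^-1 on 4 strands reduces by inverse Markov moves (closure unchanged at each step):
  Deconjugate: the word is γ·β·γ⁻¹ with γ = s1 s2 (prefix) and γ⁻¹ = s2^-1 s1^-1 (suffix); strip both.
Reduced to β = s1^-1 s1^-1 s2^-1 s1 s3 s2^-1 s3 on 4 strands, 7 crossings.
Both give the same β = s1^-1 s1^-1 s2^-1 s1 s3 s2^-1 s3 on 4 strands, so one state sum suffices:
Braid: s1^-1 s1^-1 s2^-1 s1 s3 s2^-1 s3 on 4 strands, 7 crossings.
Writhe w = (#positive) - (#negative) = 3 - 4 = -1.
Enumerate smoothing states for the bracket polynomial. There are 2^7 = 128 states.
For each crossing: s=0 is the vertical smoothing, s=1 horizontal. Crossing k contributes A^(sign_k * (1 - 2*s_k)); loop factor d = -A^2 - A^-2.
Tabulate the states by total A-exponent and number of loops L (A-exp: L × count):
  A^7: L=4 ×1
  A^5: L=3 ×7
  A^3: L=2 ×17, L=4 ×4
  A^1: L=1 ×14, L=3 ×20, L=5 ×1
  A^-1: L=2 ×27, L=4 ×8
  A^-3: L=1 ×5, L=3 ×15, L=5 ×1
  A^-5: L=2 ×4, L=4 ×3
  A^-7: L=3 ×1
Each group contributes A^e * Σ count * d^(L-1):
Powers of d = -A^2 - A^-2: d^2 = A^4 + 2 + A^-4; d^3 = -A^6 - 3*A^2 - 3*A^-2 - A^-6; d^4 = A^8 + 4*A^4 + 6 + 4*A^-4 + A^-8.
  A^7 * (d^3) = -A^13 - 3*A^9 - 3*A^5 - A
  A^5 * (7*d^2) = 7*A^9 + 14*A^5 + 7*A
  A^3 * (17*d + 4*d^3) = -4*A^9 - 29*A^5 - 29*A - 4*A^-3
  A^1 * (14 + 20*d^2 + d^4) = A^9 + 24*A^5 + 60*A + 24*A^-3 + A^-7
  A^-1 * (27*d + 8*d^3) = -8*A^5 - 51*A - 51*A^-3 - 8*A^-7
  A^-3 * (5 + 15*d^2 + d^4) = A^5 + 19*A + 41*A^-3 + 19*A^-7 + A^-11
  A^-5 * (4*d + 3*d^3) = -3*A - 13*A^-3 - 13*A^-7 - 3*A^-11
  A^-7 * (d^2) = A^-3 + 2*A^-7 + A^-11
Summing the groups: <K> = -A^13 + A^9 - A^5 + 2*A - 2*A^-3 + A^-7 - A^-11
Normalise by the writhe: (-A^3)^(-w) = (-A^3)^(1) = -A^3, so f(A) = -A^3 * <K> = A^16 - A^12 + A^8 - 2*A^4 + 2 - A^-4 + A^-8.
Substitute A = t^(-1/4), i.e. A^e → t^(-e/4): V(t) = t^2 - t + 2 - 2*t^-1 + t^-2 - t^-3 + t^-4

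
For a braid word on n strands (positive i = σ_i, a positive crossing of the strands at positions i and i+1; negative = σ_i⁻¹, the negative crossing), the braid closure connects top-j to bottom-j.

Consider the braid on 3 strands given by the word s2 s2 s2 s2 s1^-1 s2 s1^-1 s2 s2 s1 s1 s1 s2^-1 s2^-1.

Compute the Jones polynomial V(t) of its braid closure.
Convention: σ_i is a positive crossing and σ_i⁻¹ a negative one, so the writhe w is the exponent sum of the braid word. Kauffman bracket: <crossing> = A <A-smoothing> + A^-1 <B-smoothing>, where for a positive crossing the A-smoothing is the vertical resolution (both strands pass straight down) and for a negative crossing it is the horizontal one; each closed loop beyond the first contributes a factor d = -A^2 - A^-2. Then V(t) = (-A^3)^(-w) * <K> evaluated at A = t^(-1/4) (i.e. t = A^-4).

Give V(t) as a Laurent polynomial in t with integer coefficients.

t^10 - 4*t^9 + 6*t^8 - 8*t^7 + 9*t^6 - 8*t^5 + 7*t^4 - 4*t^3 + 2*t^2

Derivation:
The presented braid s2 s2 s2 s2 s1^-1 s2 s1^-1 s2 s2 s1 s1 s1 s2^-1 s2^-1 on 3 strands reduces by inverse Markov moves (closure unchanged at each step):
  Deconjugate: the word is γ·β·γ⁻¹ with γ = s2 s2 (prefix) and γ⁻¹ = s2^-1 s2^-1 (suffix); strip both.
Reduced to β = s2 s2 s1^-1 s2 s1^-1 s2 s2 s1 s1 s1 on 3 strands, 10 crossings.
Compute on β:
Braid: s2 s2 s1^-1 s2 s1^-1 s2 s2 s1 s1 s1 on 3 strands, 10 crossings.
Writhe w = (#positive) - (#negative) = 8 - 2 = 6.
Computing the Kauffman bracket via state sum. There are 2^10 = 1024 states.
Smooth each crossing (0=||, 1=⌣⌢); contribution A^(Σ sign_k(1-2s_k)) * d^(L-1).
Tabulate the states by total A-exponent and number of loops L (A-exp: L × count):
  A^10: L=3 ×1
  A^8: L=2 ×7, L=4 ×3
  A^6: L=1 ×14, L=3 ×28, L=5 ×3
  A^4: L=2 ×88, L=4 ×31, L=6 ×1
  A^2: L=1 ×63, L=3 ×133, L=5 ×14
  A^0: L=2 ×159, L=4 ×91, L=6 ×2
  A^-2: L=3 ×180, L=5 ×30
  A^-4: L=4 ×116, L=6 ×4
  A^-6: L=5 ×45
  A^-8: L=6 ×10
  A^-10: L=7 ×1
Each group contributes A^e * Σ count * d^(L-1):
Powers of d = -A^2 - A^-2: d^2 = A^4 + 2 + A^-4; d^3 = -A^6 - 3*A^2 - 3*A^-2 - A^-6; d^4 = A^8 + 4*A^4 + 6 + 4*A^-4 + A^-8; d^5 = -A^10 - 5*A^6 - 10*A^2 - 10*A^-2 - 5*A^-6 - A^-10; d^6 = A^12 + 6*A^8 + 15*A^4 + 20 + 15*A^-4 + 6*A^-8 + A^-12.
  A^10 * (d^2) = A^14 + 2*A^10 + A^6
  A^8 * (7*d + 3*d^3) = -3*A^14 - 16*A^10 - 16*A^6 - 3*A^2
  A^6 * (14 + 28*d^2 + 3*d^4) = 3*A^14 + 40*A^10 + 88*A^6 + 40*A^2 + 3*A^-2
  A^4 * (88*d + 31*d^3 + d^5) = -A^14 - 36*A^10 - 191*A^6 - 191*A^2 - 36*A^-2 - A^-6
  A^2 * (63 + 133*d^2 + 14*d^4) = 14*A^10 + 189*A^6 + 413*A^2 + 189*A^-2 + 14*A^-6
  A^0 * (159*d + 91*d^3 + 2*d^5) = -2*A^10 - 101*A^6 - 452*A^2 - 452*A^-2 - 101*A^-6 - 2*A^-10
  A^-2 * (180*d^2 + 30*d^4) = 30*A^6 + 300*A^2 + 540*A^-2 + 300*A^-6 + 30*A^-10
  A^-4 * (116*d^3 + 4*d^5) = -4*A^6 - 136*A^2 - 388*A^-2 - 388*A^-6 - 136*A^-10 - 4*A^-14
  A^-6 * (45*d^4) = 45*A^2 + 180*A^-2 + 270*A^-6 + 180*A^-10 + 45*A^-14
  A^-8 * (10*d^5) = -10*A^2 - 50*A^-2 - 100*A^-6 - 100*A^-10 - 50*A^-14 - 10*A^-18
  A^-10 * (d^6) = A^2 + 6*A^-2 + 15*A^-6 + 20*A^-10 + 15*A^-14 + 6*A^-18 + A^-22
Summing the groups: <K> = 2*A^10 - 4*A^6 + 7*A^2 - 8*A^-2 + 9*A^-6 - 8*A^-10 + 6*A^-14 - 4*A^-18 + A^-22
Normalise by the writhe: (-A^3)^(-w) = (-A^3)^(-6) = A^-18, so f(A) = A^-18 * <K> = 2*A^-8 - 4*A^-12 + 7*A^-16 - 8*A^-20 + 9*A^-24 - 8*A^-28 + 6*A^-32 - 4*A^-36 + A^-40.
Substitute A = t^(-1/4), i.e. A^e → t^(-e/4): V(t) = t^10 - 4*t^9 + 6*t^8 - 8*t^7 + 9*t^6 - 8*t^5 + 7*t^4 - 4*t^3 + 2*t^2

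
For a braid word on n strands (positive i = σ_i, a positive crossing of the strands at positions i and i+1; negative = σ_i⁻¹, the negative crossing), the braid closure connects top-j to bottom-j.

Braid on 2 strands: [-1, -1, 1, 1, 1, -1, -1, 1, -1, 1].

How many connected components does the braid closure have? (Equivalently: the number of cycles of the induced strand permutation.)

2

Derivation:
Track the strand permutation on 2 strands, starting from identity.
  step 1: s1^-1 swaps positions 1,2 -> [2 1]
  step 2: s1^-1 swaps positions 1,2 -> [1 2]
  step 3: s1 swaps positions 1,2 -> [2 1]
  step 4: s1 swaps positions 1,2 -> [1 2]
  step 5: s1 swaps positions 1,2 -> [2 1]
  step 6: s1^-1 swaps positions 1,2 -> [1 2]
  step 7: s1^-1 swaps positions 1,2 -> [2 1]
  step 8: s1 swaps positions 1,2 -> [1 2]
  step 9: s1^-1 swaps positions 1,2 -> [2 1]
  step 10: s1 swaps positions 1,2 -> [1 2]
Final permutation (position -> original strand): [1 2]
Closure components = cycle count of this permutation = 2.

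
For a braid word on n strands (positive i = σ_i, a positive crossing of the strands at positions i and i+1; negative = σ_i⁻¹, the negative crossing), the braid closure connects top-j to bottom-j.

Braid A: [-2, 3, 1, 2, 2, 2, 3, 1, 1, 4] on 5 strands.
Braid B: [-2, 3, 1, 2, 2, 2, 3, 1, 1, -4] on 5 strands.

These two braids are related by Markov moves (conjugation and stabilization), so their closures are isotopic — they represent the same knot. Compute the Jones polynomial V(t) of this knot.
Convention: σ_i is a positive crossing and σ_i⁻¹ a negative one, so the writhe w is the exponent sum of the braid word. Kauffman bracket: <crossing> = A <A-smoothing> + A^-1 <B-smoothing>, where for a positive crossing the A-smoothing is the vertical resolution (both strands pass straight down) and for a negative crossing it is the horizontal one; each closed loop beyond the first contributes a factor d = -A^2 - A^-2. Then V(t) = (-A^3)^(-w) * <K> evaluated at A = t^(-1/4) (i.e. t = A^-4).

Markov-equivalent braids have isotopic closures, hence identical knot invariants. Strip the Markov moves from each word to reach a common short braid β, then compute V(t) once on β.
Braid A: s2^-1 s3 s1 s2 s2 s2 s3 s1 s1 s4 on 5 strands reduces by inverse Markov moves (closure unchanged at each step):
  Destabilize: the word has the form β·s4 where s4 occurs only as the final letter (β ∈ B_4); drop it and the last strand → 4 strands.
Reduced to β = s2^-1 s3 s1 s2 s2 s2 s3 s1 s1 on 4 strands, 9 crossings.
Braid B: s2^-1 s3 s1 s2 s2 s2 s3 s1 s1 s4^-1 on 5 strands reduces by inverse Markov moves (closure unchanged at each step):
  Destabilize: the word has the form β·s4^-1 where s4^-1 occurs only as the final letter (β ∈ B_4); drop it and the last strand → 4 strands.
Reduced to β = s2^-1 s3 s1 s2 s2 s2 s3 s1 s1 on 4 strands, 9 crossings.
Both give the same β = s2^-1 s3 s1 s2 s2 s2 s3 s1 s1 on 4 strands, so one state sum suffices:
Braid: s2^-1 s3 s1 s2 s2 s2 s3 s1 s1 on 4 strands, 9 crossings.
Writhe w = (#positive) - (#negative) = 8 - 1 = 7.
Computing the Kauffman bracket via state sum. There are 2^9 = 512 states.
For each crossing: s=0 is the vertical smoothing, s=1 horizontal. Crossing k contributes A^(sign_k * (1 - 2*s_k)); loop factor d = -A^2 - A^-2.
Tabulate the states by total A-exponent and number of loops L (A-exp: L × count):
  A^9: L=3 ×1
  A^7: L=2 ×5, L=4 ×4
  A^5: L=1 ×6, L=3 ×27, L=5 ×3
  A^3: L=2 ×57, L=4 ×26, L=6 ×1
  A^1: L=1 ×39, L=3 ×77, L=5 ×10
  A^-1: L=2 ×81, L=4 ×44, L=6 ×1
  A^-3: L=3 ×73, L=5 ×11
  A^-5: L=4 ×35, L=6 ×1
  A^-7: L=5 ×9
  A^-9: L=6 ×1
Each group contributes A^e * Σ count * d^(L-1):
Powers of d = -A^2 - A^-2: d^2 = A^4 + 2 + A^-4; d^3 = -A^6 - 3*A^2 - 3*A^-2 - A^-6; d^4 = A^8 + 4*A^4 + 6 + 4*A^-4 + A^-8; d^5 = -A^10 - 5*A^6 - 10*A^2 - 10*A^-2 - 5*A^-6 - A^-10.
  A^9 * (d^2) = A^13 + 2*A^9 + A^5
  A^7 * (5*d + 4*d^3) = -4*A^13 - 17*A^9 - 17*A^5 - 4*A
  A^5 * (6 + 27*d^2 + 3*d^4) = 3*A^13 + 39*A^9 + 78*A^5 + 39*A + 3*A^-3
  A^3 * (57*d + 26*d^3 + d^5) = -A^13 - 31*A^9 - 145*A^5 - 145*A - 31*A^-3 - A^-7
  A^1 * (39 + 77*d^2 + 10*d^4) = 10*A^9 + 117*A^5 + 253*A + 117*A^-3 + 10*A^-7
  A^-1 * (81*d + 44*d^3 + d^5) = -A^9 - 49*A^5 - 223*A - 223*A^-3 - 49*A^-7 - A^-11
  A^-3 * (73*d^2 + 11*d^4) = 11*A^5 + 117*A + 212*A^-3 + 117*A^-7 + 11*A^-11
  A^-5 * (35*d^3 + d^5) = -A^5 - 40*A - 115*A^-3 - 115*A^-7 - 40*A^-11 - A^-15
  A^-7 * (9*d^4) = 9*A + 36*A^-3 + 54*A^-7 + 36*A^-11 + 9*A^-15
  A^-9 * (d^5) = -A - 5*A^-3 - 10*A^-7 - 10*A^-11 - 5*A^-15 - A^-19
Summing the groups: <K> = -A^13 + 2*A^9 - 5*A^5 + 5*A - 6*A^-3 + 6*A^-7 - 4*A^-11 + 3*A^-15 - A^-19
Normalise by the writhe: (-A^3)^(-w) = (-A^3)^(-7) = -A^-21, so f(A) = -A^-21 * <K> = A^-8 - 2*A^-12 + 5*A^-16 - 5*A^-20 + 6*A^-24 - 6*A^-28 + 4*A^-32 - 3*A^-36 + A^-40.
Substitute A = t^(-1/4), i.e. A^e → t^(-e/4): V(t) = t^10 - 3*t^9 + 4*t^8 - 6*t^7 + 6*t^6 - 5*t^5 + 5*t^4 - 2*t^3 + t^2

Answer: t^10 - 3*t^9 + 4*t^8 - 6*t^7 + 6*t^6 - 5*t^5 + 5*t^4 - 2*t^3 + t^2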